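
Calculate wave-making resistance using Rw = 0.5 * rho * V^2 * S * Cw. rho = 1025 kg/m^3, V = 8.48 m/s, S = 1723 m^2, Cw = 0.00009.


Formula: Rw = 0.5 * rho * V^2 * S * Cw
Step 1 — V^2 = 8.48^2 = 71.9104
Step 2 — 0.5 * rho * V^2 = 0.5 * 1025 * 71.9104 = 36854.08
Step 3 — Rw = 36854.08 * 1723 * 0.00009 ≈ 5715.0 N (5 s.f.)

5715.0 N


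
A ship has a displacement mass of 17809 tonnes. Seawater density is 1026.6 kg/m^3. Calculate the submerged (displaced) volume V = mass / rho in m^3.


Formula: V = mass / rho
Step 1 — convert tonnes to kg: 17809 t * 1000 = 17809000 kg
Step 2 — V = 17809000 / 1026.6 ≈ 17348 m^3 (5 s.f.)

17348 m^3


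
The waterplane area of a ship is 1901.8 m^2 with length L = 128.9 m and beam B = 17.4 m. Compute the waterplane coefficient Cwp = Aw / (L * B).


Formula: Cwp = Aw / (L * B)
Step 1 — L * B = 128.9 * 17.4 = 2242.86 m^2
Step 2 — Cwp = 1901.8 / 2242.86 ≈ 0.84794 (5 s.f.)

0.84794


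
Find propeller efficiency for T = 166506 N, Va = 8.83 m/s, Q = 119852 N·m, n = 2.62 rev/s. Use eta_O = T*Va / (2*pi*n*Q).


Formula: eta = T * Va / (2 * pi * n * Q)
Step 1 — numerator = T * Va = 166506 * 8.83 = 1470247.98
Step 2 — 2 * pi * n = 2 * pi * 2.62 = 16.461946
Step 3 — denominator = 16.461946 * 119852 = 1972997.15
Step 4 — eta = 1470247.98 / 1972997.15 ≈ 0.74519 (5 s.f.)

0.74519


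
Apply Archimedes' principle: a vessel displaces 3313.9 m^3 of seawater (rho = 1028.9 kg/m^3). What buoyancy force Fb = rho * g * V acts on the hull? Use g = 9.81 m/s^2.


Formula: Fb = rho * g * V
Substituting: Fb = 1028.9 * 9.81 * 3313.9
Intermediate: 1028.9 * 9.81 = 10093.509
Result: Fb = 10093.509 * 3313.9 ≈ 33449000 N (5 s.f.)

33449000 N


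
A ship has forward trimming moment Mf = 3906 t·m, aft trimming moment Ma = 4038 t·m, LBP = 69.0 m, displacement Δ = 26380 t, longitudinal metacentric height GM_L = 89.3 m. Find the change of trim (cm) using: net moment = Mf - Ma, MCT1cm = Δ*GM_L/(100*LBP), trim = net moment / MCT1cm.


Formula: net trimming moment = Mf - Ma; MCT1cm = Δ*GM_L/(100*LBP); trim = net moment / MCT1cm
Step 1 — net trimming moment = 3906 - 4038 = -132 t·m
Step 2 — MCT1cm = 26380 * 89.3 / (100 * 69.0) = 341.4107 t·m/cm
Step 3 — trim = -132 / 341.4107 ≈ -0.38663 cm (5 s.f.)

-0.38663 cm


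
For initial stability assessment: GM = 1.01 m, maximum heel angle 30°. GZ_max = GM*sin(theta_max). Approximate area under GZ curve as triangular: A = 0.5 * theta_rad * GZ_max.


Formula: GZ_max = GM * sin(theta); Area = 0.5 * theta_rad * GZ_max
Step 1 — GZ_max = 1.01 * sin(30°) = 1.01 * 0.5 = 0.505 m
Step 2 — theta_rad = 30 * pi/180 = 0.523599 rad
Step 3 — Area = 0.5 * 0.523599 * 0.505 ≈ 0.13221 m·rad (5 s.f.)

0.13221 m·rad


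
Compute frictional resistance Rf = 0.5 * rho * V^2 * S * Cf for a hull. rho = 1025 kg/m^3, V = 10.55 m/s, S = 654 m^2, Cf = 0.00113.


Formula: Rf = 0.5 * rho * V^2 * S * Cf
Step 1 — V^2 = 10.55^2 = 111.3025
Step 2 — 0.5 * rho * V^2 = 0.5 * 1025 * 111.3025 = 57042.53125
Step 3 — Rf = 57042.53125 * 654 * 0.00113 ≈ 42156 N (5 s.f.)

42156 N


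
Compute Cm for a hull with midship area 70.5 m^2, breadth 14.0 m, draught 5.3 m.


Formula: Cm = Am / (B * T)
Step 1 — B * T = 14.0 * 5.3 = 74.2 m^2
Step 2 — Cm = 70.5 / 74.2 ≈ 0.95013 (5 s.f.)

0.95013


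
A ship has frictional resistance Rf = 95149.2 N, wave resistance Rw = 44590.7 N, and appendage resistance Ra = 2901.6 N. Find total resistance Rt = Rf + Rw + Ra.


Formula: Rt = Rf + Rw + Ra
Substituting: Rt = 95149.2 + 44590.7 + 2901.6
Result: Rt = 142641.5 N

142641.5 N


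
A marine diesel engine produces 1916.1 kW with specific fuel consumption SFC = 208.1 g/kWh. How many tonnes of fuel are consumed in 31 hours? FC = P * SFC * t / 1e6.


Formula: FC (tonnes) = P * SFC * t / 1,000,000
Step 1 — P * SFC * t = 1916.1 * 208.1 * 31 = 12360952.71 g
Step 2 — FC (tonnes) = 12360952.71 / 1,000,000 ≈ 12.361 tonnes (5 s.f.)

12.361 tonnes


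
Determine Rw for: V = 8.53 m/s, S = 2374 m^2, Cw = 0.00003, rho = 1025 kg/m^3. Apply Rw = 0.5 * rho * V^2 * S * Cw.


Formula: Rw = 0.5 * rho * V^2 * S * Cw
Step 1 — V^2 = 8.53^2 = 72.7609
Step 2 — 0.5 * rho * V^2 = 0.5 * 1025 * 72.7609 = 37289.96125
Step 3 — Rw = 37289.96125 * 2374 * 0.00003 ≈ 2655.8 N (5 s.f.)

2655.8 N


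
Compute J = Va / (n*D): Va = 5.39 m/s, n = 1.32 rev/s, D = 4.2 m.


Formula: J = Va / (n * D)
Step 1 — n * D = 1.32 * 4.2 = 5.544
Step 2 — J = 5.39 / 5.544 ≈ 0.97222 (5 s.f.)

0.97222


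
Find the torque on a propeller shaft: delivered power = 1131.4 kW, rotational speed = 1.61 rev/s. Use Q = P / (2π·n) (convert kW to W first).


Formula: Q = P_W / (2 * pi * n)
Step 1 — P_W = 1131.4 kW * 1000 = 1131400.0 W
Step 2 — 2 * pi * n = 2 * pi * 1.61 = 10.115928
Step 3 — Q = 1131400.0 / 10.115928 ≈ 111840 N·m (5 s.f.)

111840 N·m


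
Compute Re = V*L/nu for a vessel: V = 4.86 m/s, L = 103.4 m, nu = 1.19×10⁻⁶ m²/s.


Formula: Re = V * L / nu
Step 1 — V * L = 4.86 * 103.4 = 502.524 m^2/s
Step 2 — Re = 502.524 / 1.19e-6 = 4.22e+08

4.22e+08


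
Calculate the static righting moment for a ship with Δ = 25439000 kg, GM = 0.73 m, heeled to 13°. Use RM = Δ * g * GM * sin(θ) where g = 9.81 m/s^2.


Formula: GZ = GM * sin(theta); RM = disp * g * GZ
Step 1 — GZ = 0.73 * sin(13°) = 0.73 * 0.224951 = 0.164214 m
Step 2 — RM = 25439000 * 9.81 * 0.164214 ≈ 40981000 N·m (5 s.f.)

40981000 N·m


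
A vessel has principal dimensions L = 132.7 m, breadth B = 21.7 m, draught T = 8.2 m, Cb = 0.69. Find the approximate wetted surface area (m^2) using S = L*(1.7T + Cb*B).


Formula: S = 1.7*L*T + V/T with V = Cb*L*B*T, i.e. S = L * (1.7*T + Cb*B)
Step 1 — 1.7*T = 1.7 * 8.2 = 13.94 m
Step 2 — Cb*B = 0.69 * 21.7 = 14.973 m
Step 3 — 1.7*T + Cb*B = 13.94 + 14.973 = 28.913 m
Step 4 — S = 132.7 * 28.913 ≈ 3836.8 m^2 (5 s.f.)

3836.8 m^2


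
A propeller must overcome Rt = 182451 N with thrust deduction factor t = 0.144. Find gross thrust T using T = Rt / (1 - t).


Formula: T = Rt / (1 - t)
Step 1 — (1 - t) = 1 - 0.144 = 0.856
Step 2 — T = 182451 / 0.856 ≈ 213140 N (5 s.f.)

213140 N


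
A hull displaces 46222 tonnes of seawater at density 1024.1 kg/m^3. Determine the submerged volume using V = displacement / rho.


Formula: V = mass / rho
Step 1 — convert tonnes to kg: 46222 t * 1000 = 46222000 kg
Step 2 — V = 46222000 / 1024.1 ≈ 45134 m^3 (5 s.f.)

45134 m^3


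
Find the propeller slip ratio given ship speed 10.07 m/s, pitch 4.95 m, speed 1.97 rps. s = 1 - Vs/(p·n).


Formula: s = 1 - Vs / (p * n)
Step 1 — p * n = 4.95 * 1.97 = 9.7515
Step 2 — Vs / (p*n) = 10.07 / 9.7515 = 1.032662 (6 d.p.)
Step 3 — s = 1 - 1.032662 = -0.032662

-0.032662


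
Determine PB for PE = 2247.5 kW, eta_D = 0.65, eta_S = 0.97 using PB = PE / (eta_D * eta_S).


Formula: PB = PE / (eta_D * eta_S)
Step 1 — combined efficiency = eta_D * eta_S = 0.65 * 0.97 = 0.6305
Step 2 — PB = 2247.5 / 0.6305 ≈ 3564.6 kW (5 s.f.)

3564.6 kW


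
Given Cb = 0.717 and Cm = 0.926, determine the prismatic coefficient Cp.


Formula: Cp = Cb / Cm
Substituting: Cp = 0.717 / 0.926
Result: Cp ≈ 0.77430 (5 s.f.)

0.77430


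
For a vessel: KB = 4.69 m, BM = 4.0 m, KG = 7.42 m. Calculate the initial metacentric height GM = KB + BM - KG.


Formula: GM = KB + BM - KG
Step 1 — KM = KB + BM = 4.69 + 4.0 = 8.69 m
Step 2 — GM = KM - KG = 8.69 - 7.42 = 1.27 m

1.27 m


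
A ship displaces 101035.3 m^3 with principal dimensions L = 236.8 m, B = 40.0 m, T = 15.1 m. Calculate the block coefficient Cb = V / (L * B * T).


Formula: Cb = V / (L * B * T)
Step 1 — L * B * T = 236.8 * 40.0 * 15.1 = 143027.2 m^3
Step 2 — Cb = 101035.3 / 143027.2 ≈ 0.70641 (5 s.f.)

0.70641


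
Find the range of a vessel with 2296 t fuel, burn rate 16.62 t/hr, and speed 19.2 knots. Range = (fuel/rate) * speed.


Formula: endurance = fuel / rate; range = endurance * speed
Step 1 — endurance = 2296 / 16.62 = 138.1468 hours
Step 2 — range = 138.1468 * 19.2 ≈ 2652.4 nautical miles (5 s.f.)

2652.4 NM


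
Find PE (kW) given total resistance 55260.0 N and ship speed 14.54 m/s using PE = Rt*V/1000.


Formula: PE = Rt * V / 1000 (kW)
Step 1 — PE (W) = 55260.0 * 14.54 = 803480.4 W
Step 2 — PE (kW) = 803480.4 / 1000 ≈ 803.48 kW (5 s.f.)

803.48 kW


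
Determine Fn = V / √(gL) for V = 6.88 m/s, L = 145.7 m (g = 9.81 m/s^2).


Formula: Fn = V / sqrt(g * L)
Step 1 — g * L = 9.81 * 145.7 = 1429.317
Step 2 — sqrt(g * L) = sqrt(1429.317) = 37.806309
Step 3 — Fn = 6.88 / 37.806309 ≈ 0.18198 (5 s.f.)

0.18198


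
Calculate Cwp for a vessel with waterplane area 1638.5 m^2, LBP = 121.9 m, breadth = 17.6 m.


Formula: Cwp = Aw / (L * B)
Step 1 — L * B = 121.9 * 17.6 = 2145.44 m^2
Step 2 — Cwp = 1638.5 / 2145.44 ≈ 0.76371 (5 s.f.)

0.76371


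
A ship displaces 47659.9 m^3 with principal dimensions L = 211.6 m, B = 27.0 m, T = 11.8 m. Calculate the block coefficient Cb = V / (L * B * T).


Formula: Cb = V / (L * B * T)
Step 1 — L * B * T = 211.6 * 27.0 * 11.8 = 67415.76 m^3
Step 2 — Cb = 47659.9 / 67415.76 ≈ 0.70695 (5 s.f.)

0.70695


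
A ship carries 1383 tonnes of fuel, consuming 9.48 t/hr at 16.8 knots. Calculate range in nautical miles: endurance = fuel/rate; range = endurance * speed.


Formula: endurance = fuel / rate; range = endurance * speed
Step 1 — endurance = 1383 / 9.48 = 145.8861 hours
Step 2 — range = 145.8861 * 16.8 ≈ 2450.9 nautical miles (5 s.f.)

2450.9 NM


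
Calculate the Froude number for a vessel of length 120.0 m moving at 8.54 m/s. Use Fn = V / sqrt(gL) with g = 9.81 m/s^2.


Formula: Fn = V / sqrt(g * L)
Step 1 — g * L = 9.81 * 120.0 = 1177.2
Step 2 — sqrt(g * L) = sqrt(1177.2) = 34.310348
Step 3 — Fn = 8.54 / 34.310348 ≈ 0.24890 (5 s.f.)

0.24890


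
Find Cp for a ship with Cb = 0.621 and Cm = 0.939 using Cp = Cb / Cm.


Formula: Cp = Cb / Cm
Substituting: Cp = 0.621 / 0.939
Result: Cp ≈ 0.66134 (5 s.f.)

0.66134


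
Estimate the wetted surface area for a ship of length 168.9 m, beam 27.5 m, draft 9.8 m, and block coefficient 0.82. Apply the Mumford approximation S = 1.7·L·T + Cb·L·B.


Formula: S = 1.7*L*T + V/T with V = Cb*L*B*T, i.e. S = L * (1.7*T + Cb*B)
Step 1 — 1.7*T = 1.7 * 9.8 = 16.66 m
Step 2 — Cb*B = 0.82 * 27.5 = 22.55 m
Step 3 — 1.7*T + Cb*B = 16.66 + 22.55 = 39.21 m
Step 4 — S = 168.9 * 39.21 ≈ 6622.6 m^2 (5 s.f.)

6622.6 m^2


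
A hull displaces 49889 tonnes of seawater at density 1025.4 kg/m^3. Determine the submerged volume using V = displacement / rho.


Formula: V = mass / rho
Step 1 — convert tonnes to kg: 49889 t * 1000 = 49889000 kg
Step 2 — V = 49889000 / 1025.4 ≈ 48653 m^3 (5 s.f.)

48653 m^3


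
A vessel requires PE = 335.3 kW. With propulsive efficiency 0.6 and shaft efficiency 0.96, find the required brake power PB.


Formula: PB = PE / (eta_D * eta_S)
Step 1 — combined efficiency = eta_D * eta_S = 0.6 * 0.96 = 0.576
Step 2 — PB = 335.3 / 0.576 ≈ 582.12 kW (5 s.f.)

582.12 kW


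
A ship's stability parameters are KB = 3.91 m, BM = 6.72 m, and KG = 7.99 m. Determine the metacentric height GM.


Formula: GM = KB + BM - KG
Step 1 — KM = KB + BM = 3.91 + 6.72 = 10.63 m
Step 2 — GM = KM - KG = 10.63 - 7.99 = 2.64 m

2.64 m


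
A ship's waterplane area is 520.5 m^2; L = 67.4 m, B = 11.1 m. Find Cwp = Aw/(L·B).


Formula: Cwp = Aw / (L * B)
Step 1 — L * B = 67.4 * 11.1 = 748.14 m^2
Step 2 — Cwp = 520.5 / 748.14 ≈ 0.69573 (5 s.f.)

0.69573


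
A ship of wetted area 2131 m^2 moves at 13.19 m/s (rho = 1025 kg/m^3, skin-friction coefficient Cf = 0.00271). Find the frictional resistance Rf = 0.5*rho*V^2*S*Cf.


Formula: Rf = 0.5 * rho * V^2 * S * Cf
Step 1 — V^2 = 13.19^2 = 173.9761
Step 2 — 0.5 * rho * V^2 = 0.5 * 1025 * 173.9761 = 89162.75125
Step 3 — Rf = 89162.75125 * 2131 * 0.00271 ≈ 514920 N (5 s.f.)

514920 N


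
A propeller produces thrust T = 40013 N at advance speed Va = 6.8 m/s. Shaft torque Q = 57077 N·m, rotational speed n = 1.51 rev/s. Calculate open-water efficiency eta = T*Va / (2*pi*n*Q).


Formula: eta = T * Va / (2 * pi * n * Q)
Step 1 — numerator = T * Va = 40013 * 6.8 = 272088.4
Step 2 — 2 * pi * n = 2 * pi * 1.51 = 9.48761
Step 3 — denominator = 9.48761 * 57077 = 541524.32
Step 4 — eta = 272088.4 / 541524.32 ≈ 0.50245 (5 s.f.)

0.50245


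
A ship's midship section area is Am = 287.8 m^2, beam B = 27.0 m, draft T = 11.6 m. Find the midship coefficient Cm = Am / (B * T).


Formula: Cm = Am / (B * T)
Step 1 — B * T = 27.0 * 11.6 = 313.2 m^2
Step 2 — Cm = 287.8 / 313.2 ≈ 0.91890 (5 s.f.)

0.91890


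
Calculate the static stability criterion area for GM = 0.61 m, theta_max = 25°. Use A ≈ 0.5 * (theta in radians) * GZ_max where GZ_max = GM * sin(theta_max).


Formula: GZ_max = GM * sin(theta); Area = 0.5 * theta_rad * GZ_max
Step 1 — GZ_max = 0.61 * sin(25°) = 0.61 * 0.422618 = 0.257797 m
Step 2 — theta_rad = 25 * pi/180 = 0.436332 rad
Step 3 — Area = 0.5 * 0.436332 * 0.257797 ≈ 0.056243 m·rad (5 s.f.)

0.056243 m·rad


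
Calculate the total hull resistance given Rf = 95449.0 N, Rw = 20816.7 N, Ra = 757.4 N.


Formula: Rt = Rf + Rw + Ra
Substituting: Rt = 95449.0 + 20816.7 + 757.4
Result: Rt = 117023.1 N

117023.1 N


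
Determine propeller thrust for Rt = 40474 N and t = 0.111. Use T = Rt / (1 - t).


Formula: T = Rt / (1 - t)
Step 1 — (1 - t) = 1 - 0.111 = 0.889
Step 2 — T = 40474 / 0.889 ≈ 45528 N (5 s.f.)

45528 N


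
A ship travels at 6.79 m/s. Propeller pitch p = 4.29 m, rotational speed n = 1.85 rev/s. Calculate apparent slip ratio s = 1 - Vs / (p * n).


Formula: s = 1 - Vs / (p * n)
Step 1 — p * n = 4.29 * 1.85 = 7.9365
Step 2 — Vs / (p*n) = 6.79 / 7.9365 = 0.855541 (6 d.p.)
Step 3 — s = 1 - 0.855541 = 0.144459

0.144459


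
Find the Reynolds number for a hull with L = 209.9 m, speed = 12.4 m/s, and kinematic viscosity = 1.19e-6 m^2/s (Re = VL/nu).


Formula: Re = V * L / nu
Step 1 — V * L = 12.4 * 209.9 = 2602.76 m^2/s
Step 2 — Re = 2602.76 / 1.19e-6 = 2.19e+09

2.19e+09


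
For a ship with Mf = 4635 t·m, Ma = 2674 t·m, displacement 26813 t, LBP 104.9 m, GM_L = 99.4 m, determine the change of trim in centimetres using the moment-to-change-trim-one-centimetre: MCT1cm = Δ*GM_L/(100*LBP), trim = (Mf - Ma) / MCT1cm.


Formula: net trimming moment = Mf - Ma; MCT1cm = Δ*GM_L/(100*LBP); trim = net moment / MCT1cm
Step 1 — net trimming moment = 4635 - 2674 = 1961 t·m
Step 2 — MCT1cm = 26813 * 99.4 / (100 * 104.9) = 254.0717 t·m/cm
Step 3 — trim = 1961 / 254.0717 ≈ 7.7183 cm (5 s.f.)

7.7183 cm


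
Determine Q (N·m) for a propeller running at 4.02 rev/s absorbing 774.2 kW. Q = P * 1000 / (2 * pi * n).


Formula: Q = P_W / (2 * pi * n)
Step 1 — P_W = 774.2 kW * 1000 = 774200.0 W
Step 2 — 2 * pi * n = 2 * pi * 4.02 = 25.258405
Step 3 — Q = 774200.0 / 25.258405 ≈ 30651 N·m (5 s.f.)

30651 N·m


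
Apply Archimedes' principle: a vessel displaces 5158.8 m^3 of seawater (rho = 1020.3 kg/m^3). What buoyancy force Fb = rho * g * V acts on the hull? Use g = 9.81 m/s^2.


Formula: Fb = rho * g * V
Substituting: Fb = 1020.3 * 9.81 * 5158.8
Intermediate: 1020.3 * 9.81 = 10009.143
Result: Fb = 10009.143 * 5158.8 ≈ 51635000 N (5 s.f.)

51635000 N


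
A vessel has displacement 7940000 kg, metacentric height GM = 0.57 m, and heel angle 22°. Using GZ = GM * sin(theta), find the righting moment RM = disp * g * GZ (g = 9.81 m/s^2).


Formula: GZ = GM * sin(theta); RM = disp * g * GZ
Step 1 — GZ = 0.57 * sin(22°) = 0.57 * 0.374607 = 0.213526 m
Step 2 — RM = 7940000 * 9.81 * 0.213526 ≈ 16632000 N·m (5 s.f.)

16632000 N·m


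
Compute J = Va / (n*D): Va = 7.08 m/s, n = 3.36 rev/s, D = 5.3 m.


Formula: J = Va / (n * D)
Step 1 — n * D = 3.36 * 5.3 = 17.808
Step 2 — J = 7.08 / 17.808 ≈ 0.39757 (5 s.f.)

0.39757


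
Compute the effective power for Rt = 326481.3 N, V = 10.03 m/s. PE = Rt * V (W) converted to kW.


Formula: PE = Rt * V / 1000 (kW)
Step 1 — PE (W) = 326481.3 * 10.03 = 3274607.439 W
Step 2 — PE (kW) = 3274607.439 / 1000 ≈ 3274.6 kW (5 s.f.)

3274.6 kW


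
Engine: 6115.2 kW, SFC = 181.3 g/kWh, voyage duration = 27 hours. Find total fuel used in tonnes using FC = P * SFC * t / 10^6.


Formula: FC (tonnes) = P * SFC * t / 1,000,000
Step 1 — P * SFC * t = 6115.2 * 181.3 * 27 = 29934515.52 g
Step 2 — FC (tonnes) = 29934515.52 / 1,000,000 ≈ 29.935 tonnes (5 s.f.)

29.935 tonnes


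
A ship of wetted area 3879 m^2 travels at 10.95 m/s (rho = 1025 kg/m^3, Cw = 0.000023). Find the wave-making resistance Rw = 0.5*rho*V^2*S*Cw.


Formula: Rw = 0.5 * rho * V^2 * S * Cw
Step 1 — V^2 = 10.95^2 = 119.9025
Step 2 — 0.5 * rho * V^2 = 0.5 * 1025 * 119.9025 = 61450.03125
Step 3 — Rw = 61450.03125 * 3879 * 0.000023 ≈ 5482.4 N (5 s.f.)

5482.4 N


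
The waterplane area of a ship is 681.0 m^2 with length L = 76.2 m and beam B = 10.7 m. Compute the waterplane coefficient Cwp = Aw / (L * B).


Formula: Cwp = Aw / (L * B)
Step 1 — L * B = 76.2 * 10.7 = 815.34 m^2
Step 2 — Cwp = 681.0 / 815.34 ≈ 0.83523 (5 s.f.)

0.83523


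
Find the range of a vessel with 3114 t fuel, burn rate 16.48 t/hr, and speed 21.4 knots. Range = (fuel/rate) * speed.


Formula: endurance = fuel / rate; range = endurance * speed
Step 1 — endurance = 3114 / 16.48 = 188.9563 hours
Step 2 — range = 188.9563 * 21.4 ≈ 4043.7 nautical miles (5 s.f.)

4043.7 NM


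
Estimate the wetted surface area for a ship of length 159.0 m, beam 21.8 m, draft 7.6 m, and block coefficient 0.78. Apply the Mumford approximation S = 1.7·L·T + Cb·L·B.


Formula: S = 1.7*L*T + V/T with V = Cb*L*B*T, i.e. S = L * (1.7*T + Cb*B)
Step 1 — 1.7*T = 1.7 * 7.6 = 12.92 m
Step 2 — Cb*B = 0.78 * 21.8 = 17.004 m
Step 3 — 1.7*T + Cb*B = 12.92 + 17.004 = 29.924 m
Step 4 — S = 159.0 * 29.924 ≈ 4757.9 m^2 (5 s.f.)

4757.9 m^2


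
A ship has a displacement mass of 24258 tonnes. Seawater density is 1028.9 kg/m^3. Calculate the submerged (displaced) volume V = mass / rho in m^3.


Formula: V = mass / rho
Step 1 — convert tonnes to kg: 24258 t * 1000 = 24258000 kg
Step 2 — V = 24258000 / 1028.9 ≈ 23577 m^3 (5 s.f.)

23577 m^3


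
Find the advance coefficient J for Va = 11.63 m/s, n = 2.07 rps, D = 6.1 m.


Formula: J = Va / (n * D)
Step 1 — n * D = 2.07 * 6.1 = 12.627
Step 2 — J = 11.63 / 12.627 ≈ 0.92104 (5 s.f.)

0.92104


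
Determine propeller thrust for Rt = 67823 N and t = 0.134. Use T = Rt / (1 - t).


Formula: T = Rt / (1 - t)
Step 1 — (1 - t) = 1 - 0.134 = 0.866
Step 2 — T = 67823 / 0.866 ≈ 78318 N (5 s.f.)

78318 N


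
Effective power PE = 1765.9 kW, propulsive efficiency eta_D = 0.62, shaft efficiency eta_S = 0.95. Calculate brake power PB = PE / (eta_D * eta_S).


Formula: PB = PE / (eta_D * eta_S)
Step 1 — combined efficiency = eta_D * eta_S = 0.62 * 0.95 = 0.589
Step 2 — PB = 1765.9 / 0.589 ≈ 2998.1 kW (5 s.f.)

2998.1 kW


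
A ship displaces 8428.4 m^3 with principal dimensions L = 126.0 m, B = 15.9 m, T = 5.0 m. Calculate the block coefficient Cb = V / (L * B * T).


Formula: Cb = V / (L * B * T)
Step 1 — L * B * T = 126.0 * 15.9 * 5.0 = 10017.0 m^3
Step 2 — Cb = 8428.4 / 10017.0 ≈ 0.84141 (5 s.f.)

0.84141


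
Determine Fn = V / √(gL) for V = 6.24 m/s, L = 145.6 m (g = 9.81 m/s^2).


Formula: Fn = V / sqrt(g * L)
Step 1 — g * L = 9.81 * 145.6 = 1428.336
Step 2 — sqrt(g * L) = sqrt(1428.336) = 37.793333
Step 3 — Fn = 6.24 / 37.793333 ≈ 0.16511 (5 s.f.)

0.16511


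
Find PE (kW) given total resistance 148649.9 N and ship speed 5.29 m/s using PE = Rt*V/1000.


Formula: PE = Rt * V / 1000 (kW)
Step 1 — PE (W) = 148649.9 * 5.29 = 786357.971 W
Step 2 — PE (kW) = 786357.971 / 1000 ≈ 786.36 kW (5 s.f.)

786.36 kW


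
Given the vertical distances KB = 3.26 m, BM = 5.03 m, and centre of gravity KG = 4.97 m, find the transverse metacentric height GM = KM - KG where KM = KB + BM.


Formula: GM = KB + BM - KG
Step 1 — KM = KB + BM = 3.26 + 5.03 = 8.29 m
Step 2 — GM = KM - KG = 8.29 - 4.97 = 3.32 m

3.32 m


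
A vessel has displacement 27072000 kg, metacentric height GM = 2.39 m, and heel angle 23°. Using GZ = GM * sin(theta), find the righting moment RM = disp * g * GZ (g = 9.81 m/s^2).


Formula: GZ = GM * sin(theta); RM = disp * g * GZ
Step 1 — GZ = 2.39 * sin(23°) = 2.39 * 0.390731 = 0.933847 m
Step 2 — RM = 27072000 * 9.81 * 0.933847 ≈ 248010000 N·m (5 s.f.)

248010000 N·m


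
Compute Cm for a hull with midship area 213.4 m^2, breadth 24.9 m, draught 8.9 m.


Formula: Cm = Am / (B * T)
Step 1 — B * T = 24.9 * 8.9 = 221.61 m^2
Step 2 — Cm = 213.4 / 221.61 ≈ 0.96295 (5 s.f.)

0.96295


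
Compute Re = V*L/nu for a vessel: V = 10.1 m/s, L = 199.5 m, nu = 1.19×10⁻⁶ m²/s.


Formula: Re = V * L / nu
Step 1 — V * L = 10.1 * 199.5 = 2014.95 m^2/s
Step 2 — Re = 2014.95 / 1.19e-6 = 1.69e+09

1.69e+09


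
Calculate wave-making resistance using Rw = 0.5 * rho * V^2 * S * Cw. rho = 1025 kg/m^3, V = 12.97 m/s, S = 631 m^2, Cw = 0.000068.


Formula: Rw = 0.5 * rho * V^2 * S * Cw
Step 1 — V^2 = 12.97^2 = 168.2209
Step 2 — 0.5 * rho * V^2 = 0.5 * 1025 * 168.2209 = 86213.21125
Step 3 — Rw = 86213.21125 * 631 * 0.000068 ≈ 3699.2 N (5 s.f.)

3699.2 N


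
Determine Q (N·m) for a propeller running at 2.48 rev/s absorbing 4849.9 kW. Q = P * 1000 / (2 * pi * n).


Formula: Q = P_W / (2 * pi * n)
Step 1 — P_W = 4849.9 kW * 1000 = 4849900.0 W
Step 2 — 2 * pi * n = 2 * pi * 2.48 = 15.5823
Step 3 — Q = 4849900.0 / 15.5823 ≈ 311240 N·m (5 s.f.)

311240 N·m


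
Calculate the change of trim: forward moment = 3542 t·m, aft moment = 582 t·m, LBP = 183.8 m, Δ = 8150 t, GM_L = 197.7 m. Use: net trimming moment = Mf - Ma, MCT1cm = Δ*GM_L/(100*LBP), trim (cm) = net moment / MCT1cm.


Formula: net trimming moment = Mf - Ma; MCT1cm = Δ*GM_L/(100*LBP); trim = net moment / MCT1cm
Step 1 — net trimming moment = 3542 - 582 = 2960 t·m
Step 2 — MCT1cm = 8150 * 197.7 / (100 * 183.8) = 87.6635 t·m/cm
Step 3 — trim = 2960 / 87.6635 ≈ 33.765 cm (5 s.f.)

33.765 cm


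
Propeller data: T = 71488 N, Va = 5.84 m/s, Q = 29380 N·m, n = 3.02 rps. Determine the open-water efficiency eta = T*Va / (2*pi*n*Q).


Formula: eta = T * Va / (2 * pi * n * Q)
Step 1 — numerator = T * Va = 71488 * 5.84 = 417489.92
Step 2 — 2 * pi * n = 2 * pi * 3.02 = 18.97522
Step 3 — denominator = 18.97522 * 29380 = 557491.96
Step 4 — eta = 417489.92 / 557491.96 ≈ 0.74887 (5 s.f.)

0.74887


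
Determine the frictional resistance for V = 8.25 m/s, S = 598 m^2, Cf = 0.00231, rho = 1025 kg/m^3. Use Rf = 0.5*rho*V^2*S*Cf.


Formula: Rf = 0.5 * rho * V^2 * S * Cf
Step 1 — V^2 = 8.25^2 = 68.0625
Step 2 — 0.5 * rho * V^2 = 0.5 * 1025 * 68.0625 = 34882.03125
Step 3 — Rf = 34882.03125 * 598 * 0.00231 ≈ 48185 N (5 s.f.)

48185 N


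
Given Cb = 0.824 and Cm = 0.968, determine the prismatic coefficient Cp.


Formula: Cp = Cb / Cm
Substituting: Cp = 0.824 / 0.968
Result: Cp ≈ 0.85124 (5 s.f.)

0.85124


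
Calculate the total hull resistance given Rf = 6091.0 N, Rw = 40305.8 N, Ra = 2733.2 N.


Formula: Rt = Rf + Rw + Ra
Substituting: Rt = 6091.0 + 40305.8 + 2733.2
Result: Rt = 49130.0 N

49130.0 N


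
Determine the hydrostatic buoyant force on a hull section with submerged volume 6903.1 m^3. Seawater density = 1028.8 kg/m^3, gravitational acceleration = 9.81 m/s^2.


Formula: Fb = rho * g * V
Substituting: Fb = 1028.8 * 9.81 * 6903.1
Intermediate: 1028.8 * 9.81 = 10092.528
Result: Fb = 10092.528 * 6903.1 ≈ 69670000 N (5 s.f.)

69670000 N


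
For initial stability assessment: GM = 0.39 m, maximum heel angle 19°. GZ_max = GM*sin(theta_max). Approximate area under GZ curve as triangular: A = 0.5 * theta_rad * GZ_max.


Formula: GZ_max = GM * sin(theta); Area = 0.5 * theta_rad * GZ_max
Step 1 — GZ_max = 0.39 * sin(19°) = 0.39 * 0.325568 = 0.126972 m
Step 2 — theta_rad = 19 * pi/180 = 0.331613 rad
Step 3 — Area = 0.5 * 0.331613 * 0.126972 ≈ 0.021053 m·rad (5 s.f.)

0.021053 m·rad


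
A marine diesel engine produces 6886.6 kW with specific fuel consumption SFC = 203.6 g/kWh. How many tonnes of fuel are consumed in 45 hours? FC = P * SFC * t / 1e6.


Formula: FC (tonnes) = P * SFC * t / 1,000,000
Step 1 — P * SFC * t = 6886.6 * 203.6 * 45 = 63095029.2 g
Step 2 — FC (tonnes) = 63095029.2 / 1,000,000 ≈ 63.095 tonnes (5 s.f.)

63.095 tonnes


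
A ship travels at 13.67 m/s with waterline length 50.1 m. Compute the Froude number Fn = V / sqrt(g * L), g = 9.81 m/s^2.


Formula: Fn = V / sqrt(g * L)
Step 1 — g * L = 9.81 * 50.1 = 491.481
Step 2 — sqrt(g * L) = sqrt(491.481) = 22.169371
Step 3 — Fn = 13.67 / 22.169371 ≈ 0.61662 (5 s.f.)

0.61662


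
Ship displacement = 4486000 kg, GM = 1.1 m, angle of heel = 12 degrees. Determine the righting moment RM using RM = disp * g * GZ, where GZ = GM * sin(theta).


Formula: GZ = GM * sin(theta); RM = disp * g * GZ
Step 1 — GZ = 1.1 * sin(12°) = 1.1 * 0.207912 = 0.228703 m
Step 2 — RM = 4486000 * 9.81 * 0.228703 ≈ 10065000 N·m (5 s.f.)

10065000 N·m


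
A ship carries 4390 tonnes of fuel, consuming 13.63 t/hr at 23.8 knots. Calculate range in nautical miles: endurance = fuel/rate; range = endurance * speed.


Formula: endurance = fuel / rate; range = endurance * speed
Step 1 — endurance = 4390 / 13.63 = 322.0836 hours
Step 2 — range = 322.0836 * 23.8 ≈ 7665.6 nautical miles (5 s.f.)

7665.6 NM


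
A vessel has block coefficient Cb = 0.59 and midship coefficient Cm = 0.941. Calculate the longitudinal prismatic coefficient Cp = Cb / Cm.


Formula: Cp = Cb / Cm
Substituting: Cp = 0.59 / 0.941
Result: Cp ≈ 0.62699 (5 s.f.)

0.62699


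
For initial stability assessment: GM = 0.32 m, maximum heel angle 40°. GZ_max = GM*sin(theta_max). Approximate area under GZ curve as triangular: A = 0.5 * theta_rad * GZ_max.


Formula: GZ_max = GM * sin(theta); Area = 0.5 * theta_rad * GZ_max
Step 1 — GZ_max = 0.32 * sin(40°) = 0.32 * 0.642788 = 0.205692 m
Step 2 — theta_rad = 40 * pi/180 = 0.698132 rad
Step 3 — Area = 0.5 * 0.698132 * 0.205692 ≈ 0.071800 m·rad (5 s.f.)

0.071800 m·rad


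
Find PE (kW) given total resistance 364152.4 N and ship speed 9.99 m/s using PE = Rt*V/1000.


Formula: PE = Rt * V / 1000 (kW)
Step 1 — PE (W) = 364152.4 * 9.99 = 3637882.476 W
Step 2 — PE (kW) = 3637882.476 / 1000 ≈ 3637.9 kW (5 s.f.)

3637.9 kW


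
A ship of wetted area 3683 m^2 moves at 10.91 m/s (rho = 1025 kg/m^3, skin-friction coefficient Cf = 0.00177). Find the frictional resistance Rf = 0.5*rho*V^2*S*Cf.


Formula: Rf = 0.5 * rho * V^2 * S * Cf
Step 1 — V^2 = 10.91^2 = 119.0281
Step 2 — 0.5 * rho * V^2 = 0.5 * 1025 * 119.0281 = 61001.90125
Step 3 — Rf = 61001.90125 * 3683 * 0.00177 ≈ 397670 N (5 s.f.)

397670 N


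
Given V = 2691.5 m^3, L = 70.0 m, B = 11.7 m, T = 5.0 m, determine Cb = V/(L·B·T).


Formula: Cb = V / (L * B * T)
Step 1 — L * B * T = 70.0 * 11.7 * 5.0 = 4095.0 m^3
Step 2 — Cb = 2691.5 / 4095.0 ≈ 0.65726 (5 s.f.)

0.65726


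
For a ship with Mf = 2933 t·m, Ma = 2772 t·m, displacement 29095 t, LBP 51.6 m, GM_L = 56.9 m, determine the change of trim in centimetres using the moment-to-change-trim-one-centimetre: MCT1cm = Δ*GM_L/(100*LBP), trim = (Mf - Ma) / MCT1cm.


Formula: net trimming moment = Mf - Ma; MCT1cm = Δ*GM_L/(100*LBP); trim = net moment / MCT1cm
Step 1 — net trimming moment = 2933 - 2772 = 161 t·m
Step 2 — MCT1cm = 29095 * 56.9 / (100 * 51.6) = 320.8344 t·m/cm
Step 3 — trim = 161 / 320.8344 ≈ 0.50182 cm (5 s.f.)

0.50182 cm


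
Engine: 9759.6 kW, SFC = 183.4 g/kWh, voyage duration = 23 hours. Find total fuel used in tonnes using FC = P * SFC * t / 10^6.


Formula: FC (tonnes) = P * SFC * t / 1,000,000
Step 1 — P * SFC * t = 9759.6 * 183.4 * 23 = 41167944.72 g
Step 2 — FC (tonnes) = 41167944.72 / 1,000,000 ≈ 41.168 tonnes (5 s.f.)

41.168 tonnes


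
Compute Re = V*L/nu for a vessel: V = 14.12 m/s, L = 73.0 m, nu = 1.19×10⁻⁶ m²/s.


Formula: Re = V * L / nu
Step 1 — V * L = 14.12 * 73.0 = 1030.76 m^2/s
Step 2 — Re = 1030.76 / 1.19e-6 = 8.66e+08

8.66e+08


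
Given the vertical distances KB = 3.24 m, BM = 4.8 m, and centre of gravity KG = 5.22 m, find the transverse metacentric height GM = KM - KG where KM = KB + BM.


Formula: GM = KB + BM - KG
Step 1 — KM = KB + BM = 3.24 + 4.8 = 8.04 m
Step 2 — GM = KM - KG = 8.04 - 5.22 = 2.82 m

2.82 m


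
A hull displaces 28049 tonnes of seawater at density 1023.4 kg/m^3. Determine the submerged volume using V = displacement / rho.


Formula: V = mass / rho
Step 1 — convert tonnes to kg: 28049 t * 1000 = 28049000 kg
Step 2 — V = 28049000 / 1023.4 ≈ 27408 m^3 (5 s.f.)

27408 m^3


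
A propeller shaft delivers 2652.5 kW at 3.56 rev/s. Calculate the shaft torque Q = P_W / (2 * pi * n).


Formula: Q = P_W / (2 * pi * n)
Step 1 — P_W = 2652.5 kW * 1000 = 2652500.0 W
Step 2 — 2 * pi * n = 2 * pi * 3.56 = 22.36814
Step 3 — Q = 2652500.0 / 22.36814 ≈ 118580 N·m (5 s.f.)

118580 N·m


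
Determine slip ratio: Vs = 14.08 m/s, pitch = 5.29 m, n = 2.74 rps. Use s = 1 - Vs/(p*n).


Formula: s = 1 - Vs / (p * n)
Step 1 — p * n = 5.29 * 2.74 = 14.4946
Step 2 — Vs / (p*n) = 14.08 / 14.4946 = 0.971396 (6 d.p.)
Step 3 — s = 1 - 0.971396 = 0.028604

0.028604


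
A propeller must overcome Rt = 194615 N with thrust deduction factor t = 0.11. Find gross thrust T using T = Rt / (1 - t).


Formula: T = Rt / (1 - t)
Step 1 — (1 - t) = 1 - 0.11 = 0.89
Step 2 — T = 194615 / 0.89 ≈ 218670 N (5 s.f.)

218670 N


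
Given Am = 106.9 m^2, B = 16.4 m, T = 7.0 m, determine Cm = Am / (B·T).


Formula: Cm = Am / (B * T)
Step 1 — B * T = 16.4 * 7.0 = 114.8 m^2
Step 2 — Cm = 106.9 / 114.8 ≈ 0.93118 (5 s.f.)

0.93118


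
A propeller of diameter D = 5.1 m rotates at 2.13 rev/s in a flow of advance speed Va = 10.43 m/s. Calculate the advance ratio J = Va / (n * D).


Formula: J = Va / (n * D)
Step 1 — n * D = 2.13 * 5.1 = 10.863
Step 2 — J = 10.43 / 10.863 ≈ 0.96014 (5 s.f.)

0.96014


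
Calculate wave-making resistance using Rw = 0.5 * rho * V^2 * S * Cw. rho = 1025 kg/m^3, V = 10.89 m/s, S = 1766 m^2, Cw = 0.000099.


Formula: Rw = 0.5 * rho * V^2 * S * Cw
Step 1 — V^2 = 10.89^2 = 118.5921
Step 2 — 0.5 * rho * V^2 = 0.5 * 1025 * 118.5921 = 60778.45125
Step 3 — Rw = 60778.45125 * 1766 * 0.000099 ≈ 10626 N (5 s.f.)

10626 N


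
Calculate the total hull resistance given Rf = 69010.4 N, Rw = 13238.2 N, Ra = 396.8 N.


Formula: Rt = Rf + Rw + Ra
Substituting: Rt = 69010.4 + 13238.2 + 396.8
Result: Rt = 82645.4 N

82645.4 N


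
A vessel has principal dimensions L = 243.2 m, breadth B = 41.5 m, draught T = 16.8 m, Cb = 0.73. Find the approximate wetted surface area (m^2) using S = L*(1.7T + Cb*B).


Formula: S = 1.7*L*T + V/T with V = Cb*L*B*T, i.e. S = L * (1.7*T + Cb*B)
Step 1 — 1.7*T = 1.7 * 16.8 = 28.56 m
Step 2 — Cb*B = 0.73 * 41.5 = 30.295 m
Step 3 — 1.7*T + Cb*B = 28.56 + 30.295 = 58.855 m
Step 4 — S = 243.2 * 58.855 ≈ 14314 m^2 (5 s.f.)

14314 m^2


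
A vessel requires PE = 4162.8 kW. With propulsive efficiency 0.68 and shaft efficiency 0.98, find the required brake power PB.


Formula: PB = PE / (eta_D * eta_S)
Step 1 — combined efficiency = eta_D * eta_S = 0.68 * 0.98 = 0.6664
Step 2 — PB = 4162.8 / 0.6664 ≈ 6246.7 kW (5 s.f.)

6246.7 kW


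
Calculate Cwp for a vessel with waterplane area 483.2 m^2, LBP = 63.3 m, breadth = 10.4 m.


Formula: Cwp = Aw / (L * B)
Step 1 — L * B = 63.3 * 10.4 = 658.32 m^2
Step 2 — Cwp = 483.2 / 658.32 ≈ 0.73399 (5 s.f.)

0.73399


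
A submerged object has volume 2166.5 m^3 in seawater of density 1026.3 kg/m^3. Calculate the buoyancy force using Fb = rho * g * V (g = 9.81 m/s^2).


Formula: Fb = rho * g * V
Substituting: Fb = 1026.3 * 9.81 * 2166.5
Intermediate: 1026.3 * 9.81 = 10068.003
Result: Fb = 10068.003 * 2166.5 ≈ 21812000 N (5 s.f.)

21812000 N


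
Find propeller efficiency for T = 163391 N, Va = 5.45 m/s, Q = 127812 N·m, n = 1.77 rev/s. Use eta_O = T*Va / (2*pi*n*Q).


Formula: eta = T * Va / (2 * pi * n * Q)
Step 1 — numerator = T * Va = 163391 * 5.45 = 890480.95
Step 2 — 2 * pi * n = 2 * pi * 1.77 = 11.121238
Step 3 — denominator = 11.121238 * 127812 = 1421427.67
Step 4 — eta = 890480.95 / 1421427.67 ≈ 0.62647 (5 s.f.)

0.62647


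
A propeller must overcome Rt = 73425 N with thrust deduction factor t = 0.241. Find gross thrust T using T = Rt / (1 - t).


Formula: T = Rt / (1 - t)
Step 1 — (1 - t) = 1 - 0.241 = 0.759
Step 2 — T = 73425 / 0.759 ≈ 96739 N (5 s.f.)

96739 N


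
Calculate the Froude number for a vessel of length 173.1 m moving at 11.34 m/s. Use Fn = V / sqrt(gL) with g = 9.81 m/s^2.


Formula: Fn = V / sqrt(g * L)
Step 1 — g * L = 9.81 * 173.1 = 1698.111
Step 2 — sqrt(g * L) = sqrt(1698.111) = 41.208142
Step 3 — Fn = 11.34 / 41.208142 ≈ 0.27519 (5 s.f.)

0.27519


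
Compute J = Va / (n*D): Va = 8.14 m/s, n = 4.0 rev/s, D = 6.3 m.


Formula: J = Va / (n * D)
Step 1 — n * D = 4.0 * 6.3 = 25.2
Step 2 — J = 8.14 / 25.2 ≈ 0.32302 (5 s.f.)

0.32302


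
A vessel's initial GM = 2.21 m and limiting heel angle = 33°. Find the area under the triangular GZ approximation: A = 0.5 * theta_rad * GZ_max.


Formula: GZ_max = GM * sin(theta); Area = 0.5 * theta_rad * GZ_max
Step 1 — GZ_max = 2.21 * sin(33°) = 2.21 * 0.544639 = 1.203652 m
Step 2 — theta_rad = 33 * pi/180 = 0.575959 rad
Step 3 — Area = 0.5 * 0.575959 * 1.203652 ≈ 0.34663 m·rad (5 s.f.)

0.34663 m·rad


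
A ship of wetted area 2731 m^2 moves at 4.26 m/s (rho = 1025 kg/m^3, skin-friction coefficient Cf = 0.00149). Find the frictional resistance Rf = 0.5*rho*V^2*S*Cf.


Formula: Rf = 0.5 * rho * V^2 * S * Cf
Step 1 — V^2 = 4.26^2 = 18.1476
Step 2 — 0.5 * rho * V^2 = 0.5 * 1025 * 18.1476 = 9300.645
Step 3 — Rf = 9300.645 * 2731 * 0.00149 ≈ 37846 N (5 s.f.)

37846 N


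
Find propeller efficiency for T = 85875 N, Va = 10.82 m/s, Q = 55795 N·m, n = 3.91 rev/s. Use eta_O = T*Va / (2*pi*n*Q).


Formula: eta = T * Va / (2 * pi * n * Q)
Step 1 — numerator = T * Va = 85875 * 10.82 = 929167.5
Step 2 — 2 * pi * n = 2 * pi * 3.91 = 24.567255
Step 3 — denominator = 24.567255 * 55795 = 1370729.99
Step 4 — eta = 929167.5 / 1370729.99 ≈ 0.67786 (5 s.f.)

0.67786


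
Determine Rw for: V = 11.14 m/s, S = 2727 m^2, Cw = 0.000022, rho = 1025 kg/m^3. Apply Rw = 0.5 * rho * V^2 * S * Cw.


Formula: Rw = 0.5 * rho * V^2 * S * Cw
Step 1 — V^2 = 11.14^2 = 124.0996
Step 2 — 0.5 * rho * V^2 = 0.5 * 1025 * 124.0996 = 63601.045
Step 3 — Rw = 63601.045 * 2727 * 0.000022 ≈ 3815.7 N (5 s.f.)

3815.7 N


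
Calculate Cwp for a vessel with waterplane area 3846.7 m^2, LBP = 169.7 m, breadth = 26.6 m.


Formula: Cwp = Aw / (L * B)
Step 1 — L * B = 169.7 * 26.6 = 4514.02 m^2
Step 2 — Cwp = 3846.7 / 4514.02 ≈ 0.85217 (5 s.f.)

0.85217


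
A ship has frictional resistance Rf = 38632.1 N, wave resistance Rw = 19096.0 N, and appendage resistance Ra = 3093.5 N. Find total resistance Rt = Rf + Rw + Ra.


Formula: Rt = Rf + Rw + Ra
Substituting: Rt = 38632.1 + 19096.0 + 3093.5
Result: Rt = 60821.6 N

60821.6 N


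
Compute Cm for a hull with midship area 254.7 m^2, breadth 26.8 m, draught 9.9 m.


Formula: Cm = Am / (B * T)
Step 1 — B * T = 26.8 * 9.9 = 265.32 m^2
Step 2 — Cm = 254.7 / 265.32 ≈ 0.95997 (5 s.f.)

0.95997


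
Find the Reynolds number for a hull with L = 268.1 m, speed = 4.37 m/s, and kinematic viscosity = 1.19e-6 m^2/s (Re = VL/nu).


Formula: Re = V * L / nu
Step 1 — V * L = 4.37 * 268.1 = 1171.597 m^2/s
Step 2 — Re = 1171.597 / 1.19e-6 = 9.85e+08

9.85e+08


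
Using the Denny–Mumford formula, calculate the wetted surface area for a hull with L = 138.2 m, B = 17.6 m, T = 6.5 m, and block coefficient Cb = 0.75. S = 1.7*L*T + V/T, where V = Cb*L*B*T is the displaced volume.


Formula: S = 1.7*L*T + V/T with V = Cb*L*B*T, i.e. S = L * (1.7*T + Cb*B)
Step 1 — 1.7*T = 1.7 * 6.5 = 11.05 m
Step 2 — Cb*B = 0.75 * 17.6 = 13.2 m
Step 3 — 1.7*T + Cb*B = 11.05 + 13.2 = 24.25 m
Step 4 — S = 138.2 * 24.25 ≈ 3351.3 m^2 (5 s.f.)

3351.3 m^2


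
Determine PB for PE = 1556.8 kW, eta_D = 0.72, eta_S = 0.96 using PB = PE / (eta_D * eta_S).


Formula: PB = PE / (eta_D * eta_S)
Step 1 — combined efficiency = eta_D * eta_S = 0.72 * 0.96 = 0.6912
Step 2 — PB = 1556.8 / 0.6912 ≈ 2252.3 kW (5 s.f.)

2252.3 kW


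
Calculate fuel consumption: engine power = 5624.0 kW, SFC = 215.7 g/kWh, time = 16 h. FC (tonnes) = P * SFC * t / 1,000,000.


Formula: FC (tonnes) = P * SFC * t / 1,000,000
Step 1 — P * SFC * t = 5624.0 * 215.7 * 16 = 19409548.8 g
Step 2 — FC (tonnes) = 19409548.8 / 1,000,000 ≈ 19.410 tonnes (5 s.f.)

19.410 tonnes


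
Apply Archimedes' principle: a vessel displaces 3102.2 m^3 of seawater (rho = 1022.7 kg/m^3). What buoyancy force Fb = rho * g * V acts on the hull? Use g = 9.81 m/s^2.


Formula: Fb = rho * g * V
Substituting: Fb = 1022.7 * 9.81 * 3102.2
Intermediate: 1022.7 * 9.81 = 10032.687
Result: Fb = 10032.687 * 3102.2 ≈ 31123000 N (5 s.f.)

31123000 N


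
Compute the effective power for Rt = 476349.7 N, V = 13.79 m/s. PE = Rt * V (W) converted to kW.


Formula: PE = Rt * V / 1000 (kW)
Step 1 — PE (W) = 476349.7 * 13.79 = 6568862.363 W
Step 2 — PE (kW) = 6568862.363 / 1000 ≈ 6568.9 kW (5 s.f.)

6568.9 kW


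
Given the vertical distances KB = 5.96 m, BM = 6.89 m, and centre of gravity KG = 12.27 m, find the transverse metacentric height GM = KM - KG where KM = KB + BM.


Formula: GM = KB + BM - KG
Step 1 — KM = KB + BM = 5.96 + 6.89 = 12.85 m
Step 2 — GM = KM - KG = 12.85 - 12.27 = 0.58 m

0.58 m


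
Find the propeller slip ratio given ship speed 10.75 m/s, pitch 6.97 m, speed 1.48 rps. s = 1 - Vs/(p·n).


Formula: s = 1 - Vs / (p * n)
Step 1 — p * n = 6.97 * 1.48 = 10.3156
Step 2 — Vs / (p*n) = 10.75 / 10.3156 = 1.042111 (6 d.p.)
Step 3 — s = 1 - 1.042111 = -0.042111

-0.042111


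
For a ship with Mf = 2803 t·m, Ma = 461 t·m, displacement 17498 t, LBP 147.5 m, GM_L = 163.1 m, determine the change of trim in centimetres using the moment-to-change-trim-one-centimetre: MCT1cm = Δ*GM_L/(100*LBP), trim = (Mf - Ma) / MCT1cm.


Formula: net trimming moment = Mf - Ma; MCT1cm = Δ*GM_L/(100*LBP); trim = net moment / MCT1cm
Step 1 — net trimming moment = 2803 - 461 = 2342 t·m
Step 2 — MCT1cm = 17498 * 163.1 / (100 * 147.5) = 193.4864 t·m/cm
Step 3 — trim = 2342 / 193.4864 ≈ 12.104 cm (5 s.f.)

12.104 cm


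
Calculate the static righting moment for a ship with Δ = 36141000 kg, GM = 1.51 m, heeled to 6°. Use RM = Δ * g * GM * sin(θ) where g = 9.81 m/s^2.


Formula: GZ = GM * sin(theta); RM = disp * g * GZ
Step 1 — GZ = 1.51 * sin(6°) = 1.51 * 0.104528 = 0.157837 m
Step 2 — RM = 36141000 * 9.81 * 0.157837 ≈ 55960000 N·m (5 s.f.)

55960000 N·m


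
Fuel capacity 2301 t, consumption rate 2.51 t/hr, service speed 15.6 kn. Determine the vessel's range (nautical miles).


Formula: endurance = fuel / rate; range = endurance * speed
Step 1 — endurance = 2301 / 2.51 = 916.7331 hours
Step 2 — range = 916.7331 * 15.6 ≈ 14301 nautical miles (5 s.f.)

14301 NM


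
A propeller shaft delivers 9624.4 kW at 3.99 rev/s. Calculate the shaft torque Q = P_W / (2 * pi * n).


Formula: Q = P_W / (2 * pi * n)
Step 1 — P_W = 9624.4 kW * 1000 = 9624400.0 W
Step 2 — 2 * pi * n = 2 * pi * 3.99 = 25.069909
Step 3 — Q = 9624400.0 / 25.069909 ≈ 383900 N·m (5 s.f.)

383900 N·m
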